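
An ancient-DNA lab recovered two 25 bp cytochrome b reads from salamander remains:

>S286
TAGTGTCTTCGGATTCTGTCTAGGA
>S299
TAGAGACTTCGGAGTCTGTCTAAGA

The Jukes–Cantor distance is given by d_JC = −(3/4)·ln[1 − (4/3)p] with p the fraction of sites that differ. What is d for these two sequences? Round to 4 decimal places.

The sequences differ at positions 4 (T/A), 6 (T/A), 14 (T/G), 23 (G/A).
p = 4/25 = 0.160000.
d = −0.75 · ln(1 − (4/3)·0.160000) = −0.75 · ln(0.786667) = −0.75 · (-0.239950) = 0.1800.

0.1800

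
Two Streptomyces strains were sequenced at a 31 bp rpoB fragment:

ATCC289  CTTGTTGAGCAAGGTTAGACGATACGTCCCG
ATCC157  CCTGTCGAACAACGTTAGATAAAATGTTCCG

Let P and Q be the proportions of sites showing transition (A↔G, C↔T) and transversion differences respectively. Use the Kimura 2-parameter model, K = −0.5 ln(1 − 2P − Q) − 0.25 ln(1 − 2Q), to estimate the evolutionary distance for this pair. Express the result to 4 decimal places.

0.3975

Differing sites — 2:T/C (Ti); 6:T/C (Ti); 9:G/A (Ti); 13:G/C (Tv); 20:C/T (Ti); 21:G/A (Ti); 23:T/A (Tv); 25:C/T (Ti); 28:C/T (Ti).
Of the 9 differences, 7 transitions and 2 transversions over 31 sites: P = 7/31 = 0.225806, Q = 2/31 = 0.064516.
d = −0.5·ln(0.483872) − 0.25·ln(0.870968) = −0.5·(-0.725935) − 0.25·(-0.138150) = 0.3975.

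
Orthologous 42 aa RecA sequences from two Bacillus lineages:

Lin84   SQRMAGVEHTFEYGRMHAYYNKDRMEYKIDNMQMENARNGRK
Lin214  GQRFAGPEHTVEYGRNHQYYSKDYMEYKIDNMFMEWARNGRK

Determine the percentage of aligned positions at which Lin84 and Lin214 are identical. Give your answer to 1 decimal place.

Differing sites — 1:S/G; 4:M/F; 7:V/P; 11:F/V; 16:M/N; 18:A/Q; 21:N/S; 24:R/Y; 33:Q/F; 36:N/W.
32 of the 42 sites match, so the percent identity is 32/42 × 100 = 76.2%.

76.2%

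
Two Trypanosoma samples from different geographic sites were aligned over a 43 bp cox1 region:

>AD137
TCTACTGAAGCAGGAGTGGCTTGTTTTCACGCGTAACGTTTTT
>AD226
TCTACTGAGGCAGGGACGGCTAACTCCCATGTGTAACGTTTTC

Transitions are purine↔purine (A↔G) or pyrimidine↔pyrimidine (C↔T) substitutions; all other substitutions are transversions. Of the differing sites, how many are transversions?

Differing sites — 9:A/G (Ti); 15:A/G (Ti); 16:G/A (Ti); 17:T/C (Ti); 22:T/A (Tv); 23:G/A (Ti); 24:T/C (Ti); 26:T/C (Ti); 27:T/C (Ti); 30:C/T (Ti); 32:C/T (Ti); 43:T/C (Ti).
Of the 12 differences, 11 transitions and 1 transversion, so the answer is 1.

1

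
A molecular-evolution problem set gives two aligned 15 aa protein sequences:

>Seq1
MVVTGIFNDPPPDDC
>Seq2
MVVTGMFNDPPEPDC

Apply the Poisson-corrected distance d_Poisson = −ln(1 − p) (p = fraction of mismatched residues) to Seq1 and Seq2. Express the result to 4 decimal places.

Differing sites — 6:I/M; 12:P/E; 13:D/P.
p = 3/15 = 0.200000.
d = −ln(1 − 0.200000) = −ln(0.800000) = 0.2231.

0.2231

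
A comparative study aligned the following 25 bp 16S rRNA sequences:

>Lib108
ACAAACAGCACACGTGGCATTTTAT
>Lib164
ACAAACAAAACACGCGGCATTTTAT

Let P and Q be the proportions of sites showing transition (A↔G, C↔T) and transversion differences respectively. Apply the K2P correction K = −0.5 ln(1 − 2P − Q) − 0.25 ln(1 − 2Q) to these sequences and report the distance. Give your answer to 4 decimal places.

0.1324

Mismatches occur at site 8 (G→A, transition), site 9 (C→A, transversion), site 15 (T→C, transition).
Of the 3 differences, 2 transitions and 1 transversion over 25 sites: P = 2/25 = 0.080000, Q = 1/25 = 0.040000.
d = −0.5·ln(0.800000) − 0.25·ln(0.920000) = −0.5·(-0.223144) − 0.25·(-0.083382) = 0.1324.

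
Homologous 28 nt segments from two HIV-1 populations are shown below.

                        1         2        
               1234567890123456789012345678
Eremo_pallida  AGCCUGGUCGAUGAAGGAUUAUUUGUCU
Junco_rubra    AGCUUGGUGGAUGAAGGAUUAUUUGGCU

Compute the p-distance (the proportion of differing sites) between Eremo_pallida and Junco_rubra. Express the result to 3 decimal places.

The sequences differ at positions 4 (C/U), 9 (C/G), 26 (U/G).
There are 3 differences over 28 sites, so p = 3/28 = 0.107.

0.107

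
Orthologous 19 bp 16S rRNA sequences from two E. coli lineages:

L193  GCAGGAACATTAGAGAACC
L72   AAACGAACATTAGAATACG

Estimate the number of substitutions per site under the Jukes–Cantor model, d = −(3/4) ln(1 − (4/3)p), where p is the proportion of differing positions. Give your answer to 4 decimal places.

Mismatches occur at site 1 (G→A), site 2 (C→A), site 4 (G→C), site 15 (G→A), site 16 (A→T), site 19 (C→G).
p = 6/19 = 0.315789.
d = −0.75 · ln(1 − (4/3)·0.315789) = −0.75 · ln(0.578948) = −0.75 · (-0.546543) = 0.4099.

0.4099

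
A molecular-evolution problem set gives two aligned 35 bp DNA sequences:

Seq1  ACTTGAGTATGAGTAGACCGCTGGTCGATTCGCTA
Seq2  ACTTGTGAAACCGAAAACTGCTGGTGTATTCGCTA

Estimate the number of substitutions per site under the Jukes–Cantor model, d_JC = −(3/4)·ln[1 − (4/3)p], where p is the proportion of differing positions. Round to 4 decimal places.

0.3597

Differing sites — 6:A/T; 8:T/A; 10:T/A; 11:G/C; 12:A/C; 14:T/A; 16:G/A; 19:C/T; 26:C/G; 27:G/T.
p = 10/35 = 0.285714.
d = −0.75 · ln(1 − (4/3)·0.285714) = −0.75 · ln(0.619048) = −0.75 · (-0.479572) = 0.3597.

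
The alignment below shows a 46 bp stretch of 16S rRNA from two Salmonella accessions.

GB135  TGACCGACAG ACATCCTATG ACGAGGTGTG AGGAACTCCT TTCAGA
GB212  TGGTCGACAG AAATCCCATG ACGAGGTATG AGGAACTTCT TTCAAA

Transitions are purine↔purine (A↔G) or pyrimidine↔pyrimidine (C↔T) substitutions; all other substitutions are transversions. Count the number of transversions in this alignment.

1

Mismatches occur at site 3 (A/G, transition), site 4 (C/T, transition), site 12 (C/A, transversion), site 17 (T/C, transition), site 28 (G/A, transition), site 38 (C/T, transition), site 45 (G/A, transition).
Of the 7 differences, 6 transitions and 1 transversion, so the answer is 1.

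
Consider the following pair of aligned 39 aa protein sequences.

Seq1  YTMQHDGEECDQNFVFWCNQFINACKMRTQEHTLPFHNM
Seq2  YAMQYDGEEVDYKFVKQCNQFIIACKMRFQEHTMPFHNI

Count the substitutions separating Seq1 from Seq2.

11

The sequences differ at positions 2 (T/A), 5 (H/Y), 10 (C/V), 12 (Q/Y), 13 (N/K), 16 (F/K), 17 (W/Q), 23 (N/I), 29 (T/F), 34 (L/M), 39 (M/I).
That gives 11 mismatches out of 39 aligned sites, so the Hamming distance is 11.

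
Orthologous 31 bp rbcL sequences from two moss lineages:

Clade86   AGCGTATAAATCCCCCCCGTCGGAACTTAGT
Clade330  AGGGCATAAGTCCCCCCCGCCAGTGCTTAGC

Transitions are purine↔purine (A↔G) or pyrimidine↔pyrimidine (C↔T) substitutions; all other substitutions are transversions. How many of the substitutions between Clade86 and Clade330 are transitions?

Differing sites — 3:C/G (Tv); 5:T/C (Ti); 10:A/G (Ti); 20:T/C (Ti); 22:G/A (Ti); 24:A/T (Tv); 25:A/G (Ti); 31:T/C (Ti).
Of the 8 differences, 6 transitions and 2 transversions, so the answer is 6.

6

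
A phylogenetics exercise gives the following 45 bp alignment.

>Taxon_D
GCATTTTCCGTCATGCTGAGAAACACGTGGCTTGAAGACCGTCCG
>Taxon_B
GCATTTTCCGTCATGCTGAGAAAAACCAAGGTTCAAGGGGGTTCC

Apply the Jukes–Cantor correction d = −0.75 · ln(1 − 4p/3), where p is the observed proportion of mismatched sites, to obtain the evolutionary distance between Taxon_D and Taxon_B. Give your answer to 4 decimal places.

The sequences differ at positions 24 (C/A), 27 (G/C), 28 (T/A), 29 (G/A), 31 (C/G), 34 (G/C), 38 (A/G), 39 (C/G), 40 (C/G), 43 (C/T), 45 (G/C).
p = 11/45 = 0.244444.
d = −0.75 · ln(1 − (4/3)·0.244444) = −0.75 · ln(0.674075) = −0.75 · (-0.394414) = 0.2958.

0.2958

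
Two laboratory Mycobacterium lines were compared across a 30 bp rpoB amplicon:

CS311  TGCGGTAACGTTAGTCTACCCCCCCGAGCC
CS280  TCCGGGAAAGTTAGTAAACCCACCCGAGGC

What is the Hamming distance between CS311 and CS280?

7

Mismatches occur at site 2 (G↔C), site 6 (T↔G), site 9 (C↔A), site 16 (C↔A), site 17 (T↔A), site 22 (C↔A), site 29 (C↔G).
That gives 7 mismatches out of 30 aligned sites, so the Hamming distance is 7.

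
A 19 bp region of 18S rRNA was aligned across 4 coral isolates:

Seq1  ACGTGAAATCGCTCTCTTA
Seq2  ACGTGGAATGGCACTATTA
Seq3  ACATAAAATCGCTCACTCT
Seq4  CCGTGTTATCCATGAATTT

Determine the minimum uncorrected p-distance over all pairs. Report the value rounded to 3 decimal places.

0.211

Pairwise Hamming distances:
  Seq1 vs Seq2: 4
  Seq1 vs Seq3: 5
  Seq1 vs Seq4: 9
  Seq2 vs Seq3: 9
  Seq2 vs Seq4: 10
  Seq3 vs Seq4: 10
The smallest is 4 mismatches, between Seq1 and Seq2; p = 4/19 = 0.211.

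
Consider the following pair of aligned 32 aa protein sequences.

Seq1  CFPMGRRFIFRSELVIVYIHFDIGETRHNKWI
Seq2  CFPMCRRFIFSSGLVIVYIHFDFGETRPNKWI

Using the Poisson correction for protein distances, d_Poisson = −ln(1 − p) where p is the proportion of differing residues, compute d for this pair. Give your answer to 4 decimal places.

0.1699

Differing sites — 5:G/C; 11:R/S; 13:E/G; 23:I/F; 28:H/P.
p = 5/32 = 0.156250.
d = −ln(1 − 0.156250) = −ln(0.843750) = 0.1699.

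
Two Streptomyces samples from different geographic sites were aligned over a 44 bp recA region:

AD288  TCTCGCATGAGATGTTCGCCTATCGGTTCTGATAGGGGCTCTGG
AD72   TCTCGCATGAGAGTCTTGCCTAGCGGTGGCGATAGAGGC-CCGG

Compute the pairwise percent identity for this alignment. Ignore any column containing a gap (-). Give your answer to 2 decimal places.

Excluding the 1 gap column leaves 43 comparable sites.
The sequences differ at positions 13 (T/G), 14 (G/T), 15 (T/C), 17 (C/T), 23 (T/G), 28 (T/G), 29 (C/G), 30 (T/C), 36 (G/A), 42 (T/C).
33 of the 43 comparable sites match, so the percent identity is 33/43 × 100 = 76.74%.

76.74%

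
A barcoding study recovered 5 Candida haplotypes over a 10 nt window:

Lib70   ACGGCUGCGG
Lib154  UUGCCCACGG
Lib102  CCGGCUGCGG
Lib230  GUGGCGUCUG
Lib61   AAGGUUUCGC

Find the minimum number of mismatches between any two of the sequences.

1

Pairwise Hamming distances:
  Lib70 vs Lib154: 5
  Lib70 vs Lib102: 1
  Lib70 vs Lib230: 5
  Lib70 vs Lib61: 4
  Lib154 vs Lib102: 5
  Lib154 vs Lib230: 5
  Lib154 vs Lib61: 7
  Lib102 vs Lib230: 5
  Lib102 vs Lib61: 5
  Lib230 vs Lib61: 6
The smallest is 1, between Lib70 and Lib102.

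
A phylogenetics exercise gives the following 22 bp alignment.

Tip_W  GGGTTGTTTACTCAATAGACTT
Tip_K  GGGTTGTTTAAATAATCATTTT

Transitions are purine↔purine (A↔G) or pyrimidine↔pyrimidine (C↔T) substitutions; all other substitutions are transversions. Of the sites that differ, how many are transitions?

Differing sites — 11:C/A (Tv); 12:T/A (Tv); 13:C/T (Ti); 17:A/C (Tv); 18:G/A (Ti); 19:A/T (Tv); 20:C/T (Ti).
Of the 7 differences, 3 transitions and 4 transversions, so the answer is 3.

3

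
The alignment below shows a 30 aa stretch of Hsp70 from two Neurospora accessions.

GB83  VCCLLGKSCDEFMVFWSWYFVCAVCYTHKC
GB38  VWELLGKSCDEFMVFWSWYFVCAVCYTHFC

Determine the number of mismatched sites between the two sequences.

The sequences differ at positions 2 (C/W), 3 (C/E), 29 (K/F).
That gives 3 mismatches out of 30 aligned sites, so the Hamming distance is 3.

3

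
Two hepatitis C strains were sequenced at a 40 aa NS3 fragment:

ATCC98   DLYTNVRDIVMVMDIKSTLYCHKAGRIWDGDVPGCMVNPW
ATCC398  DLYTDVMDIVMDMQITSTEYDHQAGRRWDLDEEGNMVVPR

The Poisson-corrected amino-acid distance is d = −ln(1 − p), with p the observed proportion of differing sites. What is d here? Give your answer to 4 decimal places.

0.4700

Differing sites — 5:N/D; 7:R/M; 12:V/D; 14:D/Q; 16:K/T; 19:L/E; 21:C/D; 23:K/Q; 27:I/R; 30:G/L; 32:V/E; 33:P/E; 35:C/N; 38:N/V; 40:W/R.
p = 15/40 = 0.375000.
d = −ln(1 − 0.375000) = −ln(0.625000) = 0.4700.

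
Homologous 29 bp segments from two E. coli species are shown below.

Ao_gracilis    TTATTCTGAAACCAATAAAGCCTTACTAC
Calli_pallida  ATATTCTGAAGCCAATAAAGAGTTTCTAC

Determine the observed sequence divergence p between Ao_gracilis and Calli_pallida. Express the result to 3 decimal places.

0.172

Differing sites — 1:T/A; 11:A/G; 21:C/A; 22:C/G; 25:A/T.
There are 5 differences over 29 sites, so p = 5/29 = 0.172.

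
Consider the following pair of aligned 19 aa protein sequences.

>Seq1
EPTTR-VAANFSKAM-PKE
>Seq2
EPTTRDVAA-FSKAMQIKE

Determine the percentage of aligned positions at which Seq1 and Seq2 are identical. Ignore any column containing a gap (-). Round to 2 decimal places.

Excluding the 3 gap columns leaves 16 comparable sites.
Differing sites — 17:P/I.
15 of the 16 comparable sites match, so the percent identity is 15/16 × 100 = 93.75%.

93.75%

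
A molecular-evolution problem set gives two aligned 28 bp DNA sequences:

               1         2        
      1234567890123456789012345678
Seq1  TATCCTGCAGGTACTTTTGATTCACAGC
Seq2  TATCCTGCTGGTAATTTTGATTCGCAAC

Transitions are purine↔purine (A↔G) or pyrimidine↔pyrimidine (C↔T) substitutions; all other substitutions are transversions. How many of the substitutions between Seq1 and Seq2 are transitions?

The sequences differ at positions 9 (A/T, transversion), 14 (C/A, transversion), 24 (A/G, transition), 27 (G/A, transition).
Of the 4 differences, 2 transitions and 2 transversions, so the answer is 2.

2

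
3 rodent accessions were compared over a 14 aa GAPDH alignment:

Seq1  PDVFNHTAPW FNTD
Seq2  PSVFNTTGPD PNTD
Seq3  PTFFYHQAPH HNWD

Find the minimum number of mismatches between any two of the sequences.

Pairwise Hamming distances:
  Seq1 vs Seq2: 5
  Seq1 vs Seq3: 7
  Seq2 vs Seq3: 9
The smallest is 5, between Seq1 and Seq2.

5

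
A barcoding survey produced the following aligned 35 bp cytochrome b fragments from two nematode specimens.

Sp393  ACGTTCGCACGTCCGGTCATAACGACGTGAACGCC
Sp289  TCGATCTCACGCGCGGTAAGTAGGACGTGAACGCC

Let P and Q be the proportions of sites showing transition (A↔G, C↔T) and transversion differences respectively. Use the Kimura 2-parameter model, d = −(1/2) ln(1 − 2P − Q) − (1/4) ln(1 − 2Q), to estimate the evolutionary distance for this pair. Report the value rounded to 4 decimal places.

Mismatches occur at site 1 (A↔T, transversion), site 4 (T↔A, transversion), site 7 (G↔T, transversion), site 12 (T↔C, transition), site 13 (C↔G, transversion), site 18 (C↔A, transversion), site 20 (T↔G, transversion), site 21 (A↔T, transversion), site 23 (C↔G, transversion).
Of the 9 differences, 1 transition and 8 transversions over 35 sites: P = 1/35 = 0.028571, Q = 8/35 = 0.228571.
d = −0.5·ln(0.714287) − 0.25·ln(0.542858) = −0.5·(-0.336470) − 0.25·(-0.610908) = 0.3210.

0.3210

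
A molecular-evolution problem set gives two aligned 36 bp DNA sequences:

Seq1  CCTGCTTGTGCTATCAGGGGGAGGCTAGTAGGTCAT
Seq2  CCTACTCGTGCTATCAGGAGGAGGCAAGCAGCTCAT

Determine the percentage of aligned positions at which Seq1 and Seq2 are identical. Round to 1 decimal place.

83.3%

Differing sites — 4:G/A; 7:T/C; 19:G/A; 26:T/A; 29:T/C; 32:G/C.
30 of the 36 sites match, so the percent identity is 30/36 × 100 = 83.3%.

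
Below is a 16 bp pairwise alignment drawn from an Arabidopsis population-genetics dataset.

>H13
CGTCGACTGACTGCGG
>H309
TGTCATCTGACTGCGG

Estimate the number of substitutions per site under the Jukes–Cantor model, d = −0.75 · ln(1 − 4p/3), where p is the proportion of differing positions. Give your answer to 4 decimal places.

Differing sites — 1:C/T; 5:G/A; 6:A/T.
p = 3/16 = 0.187500.
d = −0.75 · ln(1 − (4/3)·0.187500) = −0.75 · ln(0.750000) = −0.75 · (-0.287682) = 0.2158.

0.2158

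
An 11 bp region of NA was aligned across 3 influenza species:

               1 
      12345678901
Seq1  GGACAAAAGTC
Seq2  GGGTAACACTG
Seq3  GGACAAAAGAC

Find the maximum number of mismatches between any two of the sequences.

Pairwise Hamming distances:
  Seq1 vs Seq2: 5
  Seq1 vs Seq3: 1
  Seq2 vs Seq3: 6
The largest is 6, between Seq2 and Seq3.

6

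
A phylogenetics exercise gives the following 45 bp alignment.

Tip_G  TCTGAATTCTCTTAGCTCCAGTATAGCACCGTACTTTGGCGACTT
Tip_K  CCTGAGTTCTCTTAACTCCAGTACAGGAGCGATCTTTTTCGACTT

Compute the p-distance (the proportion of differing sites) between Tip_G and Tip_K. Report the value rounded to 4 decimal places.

Mismatches occur at site 1 (T↔C), site 6 (A↔G), site 15 (G↔A), site 24 (T↔C), site 27 (C↔G), site 29 (C↔G), site 32 (T↔A), site 33 (A↔T), site 38 (G↔T), site 39 (G↔T).
There are 10 differences over 45 sites, so p = 10/45 = 0.2222.

0.2222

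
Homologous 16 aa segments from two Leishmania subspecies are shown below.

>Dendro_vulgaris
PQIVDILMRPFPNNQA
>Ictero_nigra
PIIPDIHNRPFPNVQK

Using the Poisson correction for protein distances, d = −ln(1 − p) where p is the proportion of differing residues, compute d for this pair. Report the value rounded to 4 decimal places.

The sequences differ at positions 2 (Q/I), 4 (V/P), 7 (L/H), 8 (M/N), 14 (N/V), 16 (A/K).
p = 6/16 = 0.375000.
d = −ln(1 − 0.375000) = −ln(0.625000) = 0.4700.

0.4700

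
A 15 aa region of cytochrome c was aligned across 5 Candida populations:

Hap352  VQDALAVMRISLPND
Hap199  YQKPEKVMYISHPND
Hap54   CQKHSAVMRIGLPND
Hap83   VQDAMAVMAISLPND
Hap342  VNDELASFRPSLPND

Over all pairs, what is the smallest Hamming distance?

2

Pairwise Hamming distances:
  Hap352 vs Hap199: 7
  Hap352 vs Hap54: 5
  Hap352 vs Hap83: 2
  Hap352 vs Hap342: 5
  Hap199 vs Hap54: 7
  Hap199 vs Hap83: 7
  Hap199 vs Hap342: 11
  Hap54 vs Hap83: 6
  Hap54 vs Hap342: 9
  Hap83 vs Hap342: 7
The smallest is 2, between Hap352 and Hap83.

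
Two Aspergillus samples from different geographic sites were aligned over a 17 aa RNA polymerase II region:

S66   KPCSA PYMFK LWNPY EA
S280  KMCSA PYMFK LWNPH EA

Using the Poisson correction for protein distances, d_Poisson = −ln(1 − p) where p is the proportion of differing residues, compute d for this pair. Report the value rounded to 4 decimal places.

0.1252

Differing sites — 2:P/M; 15:Y/H.
p = 2/17 = 0.117647.
d = −ln(1 − 0.117647) = −ln(0.882353) = 0.1252.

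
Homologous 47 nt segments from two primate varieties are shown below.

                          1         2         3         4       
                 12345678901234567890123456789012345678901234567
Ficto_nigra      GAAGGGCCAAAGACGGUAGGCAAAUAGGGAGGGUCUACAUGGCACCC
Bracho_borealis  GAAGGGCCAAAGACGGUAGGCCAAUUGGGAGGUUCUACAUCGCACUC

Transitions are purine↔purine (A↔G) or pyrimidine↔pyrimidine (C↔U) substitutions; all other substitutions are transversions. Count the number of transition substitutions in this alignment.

1

Differing sites — 22:A/C (Tv); 26:A/U (Tv); 33:G/U (Tv); 41:G/C (Tv); 46:C/U (Ti).
Of the 5 differences, 1 transition and 4 transversions, so the answer is 1.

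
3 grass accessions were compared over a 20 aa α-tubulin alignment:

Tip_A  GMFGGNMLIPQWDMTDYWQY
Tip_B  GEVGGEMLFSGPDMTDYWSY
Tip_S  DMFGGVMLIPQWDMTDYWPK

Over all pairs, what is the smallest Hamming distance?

4

Pairwise Hamming distances:
  Tip_A vs Tip_B: 8
  Tip_A vs Tip_S: 4
  Tip_B vs Tip_S: 10
The smallest is 4, between Tip_A and Tip_S.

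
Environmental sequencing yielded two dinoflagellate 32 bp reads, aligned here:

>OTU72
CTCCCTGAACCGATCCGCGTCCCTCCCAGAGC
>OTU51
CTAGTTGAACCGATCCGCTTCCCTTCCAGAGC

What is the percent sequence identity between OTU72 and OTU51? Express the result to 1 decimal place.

Mismatches occur at site 3 (C↔A), site 4 (C↔G), site 5 (C↔T), site 19 (G↔T), site 25 (C↔T).
27 of the 32 sites match, so the percent identity is 27/32 × 100 = 84.4%.

84.4%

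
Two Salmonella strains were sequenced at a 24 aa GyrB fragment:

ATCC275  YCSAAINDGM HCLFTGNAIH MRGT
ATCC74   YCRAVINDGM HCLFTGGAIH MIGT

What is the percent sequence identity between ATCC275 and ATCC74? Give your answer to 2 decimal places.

83.33%

Differing sites — 3:S/R; 5:A/V; 17:N/G; 22:R/I.
20 of the 24 sites match, so the percent identity is 20/24 × 100 = 83.33%.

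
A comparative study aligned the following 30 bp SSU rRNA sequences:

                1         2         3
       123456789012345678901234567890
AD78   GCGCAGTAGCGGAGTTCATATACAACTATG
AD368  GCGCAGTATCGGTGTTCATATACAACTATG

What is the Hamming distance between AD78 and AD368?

2

Differing sites — 9:G/T; 13:A/T.
That gives 2 mismatches out of 30 aligned sites, so the Hamming distance is 2.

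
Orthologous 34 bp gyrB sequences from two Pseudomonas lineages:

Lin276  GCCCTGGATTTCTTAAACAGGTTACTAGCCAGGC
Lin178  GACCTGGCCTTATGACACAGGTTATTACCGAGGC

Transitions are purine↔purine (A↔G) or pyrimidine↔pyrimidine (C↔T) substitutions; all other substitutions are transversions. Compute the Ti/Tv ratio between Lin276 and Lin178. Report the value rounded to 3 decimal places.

0.286

Mismatches occur at site 2 (C→A, transversion), site 8 (A→C, transversion), site 9 (T→C, transition), site 12 (C→A, transversion), site 14 (T→G, transversion), site 16 (A→C, transversion), site 25 (C→T, transition), site 28 (G→C, transversion), site 30 (C→G, transversion).
Of the 9 differences, 2 transitions and 7 transversions, so Ti/Tv = 2/7 = 0.286.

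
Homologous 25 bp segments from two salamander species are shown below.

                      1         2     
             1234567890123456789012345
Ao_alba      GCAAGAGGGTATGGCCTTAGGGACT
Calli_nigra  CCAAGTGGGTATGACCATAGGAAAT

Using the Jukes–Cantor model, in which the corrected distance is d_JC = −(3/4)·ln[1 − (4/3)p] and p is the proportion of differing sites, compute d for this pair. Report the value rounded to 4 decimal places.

Differing sites — 1:G/C; 6:A/T; 14:G/A; 17:T/A; 22:G/A; 24:C/A.
p = 6/25 = 0.240000.
d = −0.75 · ln(1 − (4/3)·0.240000) = −0.75 · ln(0.680000) = −0.75 · (-0.385662) = 0.2892.

0.2892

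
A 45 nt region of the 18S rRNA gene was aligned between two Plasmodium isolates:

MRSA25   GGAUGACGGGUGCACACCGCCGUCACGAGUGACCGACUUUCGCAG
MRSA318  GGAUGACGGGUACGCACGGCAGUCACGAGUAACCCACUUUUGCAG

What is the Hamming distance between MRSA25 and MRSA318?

7

The sequences differ at positions 12 (G/A), 14 (A/G), 18 (C/G), 21 (C/A), 31 (G/A), 35 (G/C), 41 (C/U).
That gives 7 mismatches out of 45 aligned sites, so the Hamming distance is 7.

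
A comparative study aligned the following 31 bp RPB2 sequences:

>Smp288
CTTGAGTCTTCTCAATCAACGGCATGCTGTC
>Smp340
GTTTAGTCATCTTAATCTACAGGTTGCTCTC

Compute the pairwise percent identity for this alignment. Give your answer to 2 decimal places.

70.97%

Differing sites — 1:C/G; 4:G/T; 9:T/A; 13:C/T; 18:A/T; 21:G/A; 23:C/G; 24:A/T; 29:G/C.
22 of the 31 sites match, so the percent identity is 22/31 × 100 = 70.97%.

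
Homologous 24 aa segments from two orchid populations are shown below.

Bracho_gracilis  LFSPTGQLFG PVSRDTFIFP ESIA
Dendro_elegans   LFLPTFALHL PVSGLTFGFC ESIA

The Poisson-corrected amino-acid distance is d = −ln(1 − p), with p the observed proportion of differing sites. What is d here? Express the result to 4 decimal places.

0.4700

Mismatches occur at site 3 (S↔L), site 6 (G↔F), site 7 (Q↔A), site 9 (F↔H), site 10 (G↔L), site 14 (R↔G), site 15 (D↔L), site 18 (I↔G), site 20 (P↔C).
p = 9/24 = 0.375000.
d = −ln(1 − 0.375000) = −ln(0.625000) = 0.4700.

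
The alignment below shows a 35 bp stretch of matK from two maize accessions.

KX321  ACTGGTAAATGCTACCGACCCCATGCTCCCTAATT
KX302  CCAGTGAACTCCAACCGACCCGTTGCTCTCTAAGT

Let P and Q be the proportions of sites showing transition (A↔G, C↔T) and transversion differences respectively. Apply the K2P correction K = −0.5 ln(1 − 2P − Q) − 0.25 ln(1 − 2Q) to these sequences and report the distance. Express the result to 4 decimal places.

Mismatches occur at site 1 (A→C, transversion), site 3 (T→A, transversion), site 5 (G→T, transversion), site 6 (T→G, transversion), site 9 (A→C, transversion), site 11 (G→C, transversion), site 13 (T→A, transversion), site 22 (C→G, transversion), site 23 (A→T, transversion), site 29 (C→T, transition), site 34 (T→G, transversion).
Of the 11 differences, 1 transition and 10 transversions over 35 sites: P = 1/35 = 0.028571, Q = 10/35 = 0.285714.
d = −0.5·ln(0.657144) − 0.25·ln(0.428572) = −0.5·(-0.419852) − 0.25·(-0.847297) = 0.4218.

0.4218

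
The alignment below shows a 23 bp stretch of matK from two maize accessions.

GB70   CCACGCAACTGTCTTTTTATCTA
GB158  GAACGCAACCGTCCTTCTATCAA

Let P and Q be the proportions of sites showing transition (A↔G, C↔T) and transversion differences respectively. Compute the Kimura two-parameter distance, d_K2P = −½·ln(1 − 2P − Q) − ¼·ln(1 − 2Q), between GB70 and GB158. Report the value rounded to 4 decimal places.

0.3238

Mismatches occur at site 1 (C→G, transversion), site 2 (C→A, transversion), site 10 (T→C, transition), site 14 (T→C, transition), site 17 (T→C, transition), site 22 (T→A, transversion).
Of the 6 differences, 3 transitions and 3 transversions over 23 sites: P = 3/23 = 0.130435, Q = 3/23 = 0.130435.
d = −0.5·ln(0.608695) − 0.25·ln(0.739130) = −0.5·(-0.496438) − 0.25·(-0.302281) = 0.3238.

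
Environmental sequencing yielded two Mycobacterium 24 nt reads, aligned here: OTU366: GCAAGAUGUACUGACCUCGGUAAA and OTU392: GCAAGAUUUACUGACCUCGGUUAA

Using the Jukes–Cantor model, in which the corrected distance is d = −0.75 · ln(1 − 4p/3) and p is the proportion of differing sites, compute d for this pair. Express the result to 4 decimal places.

Mismatches occur at site 8 (G/U), site 22 (A/U).
p = 2/24 = 0.083333.
d = −0.75 · ln(1 − (4/3)·0.083333) = −0.75 · ln(0.888889) = −0.75 · (-0.117783) = 0.0883.

0.0883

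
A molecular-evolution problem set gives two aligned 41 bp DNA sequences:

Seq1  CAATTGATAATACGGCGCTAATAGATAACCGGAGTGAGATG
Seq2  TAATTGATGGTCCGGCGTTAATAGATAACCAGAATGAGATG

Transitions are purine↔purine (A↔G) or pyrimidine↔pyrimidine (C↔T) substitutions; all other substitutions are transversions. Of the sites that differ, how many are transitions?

Differing sites — 1:C/T (Ti); 9:A/G (Ti); 10:A/G (Ti); 12:A/C (Tv); 18:C/T (Ti); 31:G/A (Ti); 34:G/A (Ti).
Of the 7 differences, 6 transitions and 1 transversion, so the answer is 6.

6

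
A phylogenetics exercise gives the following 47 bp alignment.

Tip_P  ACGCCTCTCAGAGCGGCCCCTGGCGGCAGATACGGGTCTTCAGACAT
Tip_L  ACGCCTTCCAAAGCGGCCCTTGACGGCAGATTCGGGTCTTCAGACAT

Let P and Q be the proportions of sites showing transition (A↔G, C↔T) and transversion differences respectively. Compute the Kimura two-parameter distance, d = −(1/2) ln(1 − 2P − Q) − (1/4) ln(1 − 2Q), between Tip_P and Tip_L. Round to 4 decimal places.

Mismatches occur at site 7 (C↔T, transition), site 8 (T↔C, transition), site 11 (G↔A, transition), site 20 (C↔T, transition), site 23 (G↔A, transition), site 32 (A↔T, transversion).
Of the 6 differences, 5 transitions and 1 transversion over 47 sites: P = 5/47 = 0.106383, Q = 1/47 = 0.021277.
d = −0.5·ln(0.765957) − 0.25·ln(0.957446) = −0.5·(-0.266629) − 0.25·(-0.043486) = 0.1442.

0.1442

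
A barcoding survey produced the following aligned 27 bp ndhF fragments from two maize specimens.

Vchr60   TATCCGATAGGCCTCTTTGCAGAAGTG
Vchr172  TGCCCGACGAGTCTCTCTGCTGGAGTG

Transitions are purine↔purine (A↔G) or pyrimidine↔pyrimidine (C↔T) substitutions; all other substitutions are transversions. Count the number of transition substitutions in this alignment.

Mismatches occur at site 2 (A↔G, transition), site 3 (T↔C, transition), site 8 (T↔C, transition), site 9 (A↔G, transition), site 10 (G↔A, transition), site 12 (C↔T, transition), site 17 (T↔C, transition), site 21 (A↔T, transversion), site 23 (A↔G, transition).
Of the 9 differences, 8 transitions and 1 transversion, so the answer is 8.

8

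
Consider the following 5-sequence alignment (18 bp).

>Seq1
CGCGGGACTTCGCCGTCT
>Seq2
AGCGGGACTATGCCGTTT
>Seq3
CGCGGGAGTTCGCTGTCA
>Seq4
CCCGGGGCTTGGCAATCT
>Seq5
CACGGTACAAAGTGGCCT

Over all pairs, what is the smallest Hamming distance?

Pairwise Hamming distances:
  Seq1 vs Seq2: 4
  Seq1 vs Seq3: 3
  Seq1 vs Seq4: 5
  Seq1 vs Seq5: 8
  Seq2 vs Seq3: 7
  Seq2 vs Seq4: 8
  Seq2 vs Seq5: 9
  Seq3 vs Seq4: 7
  Seq3 vs Seq5: 10
  Seq4 vs Seq5: 10
The smallest is 3, between Seq1 and Seq3.

3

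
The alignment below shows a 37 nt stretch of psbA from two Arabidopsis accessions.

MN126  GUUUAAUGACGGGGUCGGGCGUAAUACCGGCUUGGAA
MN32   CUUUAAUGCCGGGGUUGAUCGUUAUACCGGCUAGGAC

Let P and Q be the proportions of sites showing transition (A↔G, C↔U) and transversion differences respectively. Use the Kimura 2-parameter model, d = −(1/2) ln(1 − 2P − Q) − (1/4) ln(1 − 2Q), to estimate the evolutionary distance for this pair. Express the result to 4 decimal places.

0.2556

Mismatches occur at site 1 (G↔C, transversion), site 9 (A↔C, transversion), site 16 (C↔U, transition), site 18 (G↔A, transition), site 19 (G↔U, transversion), site 23 (A↔U, transversion), site 33 (U↔A, transversion), site 37 (A↔C, transversion).
Of the 8 differences, 2 transitions and 6 transversions over 37 sites: P = 2/37 = 0.054054, Q = 6/37 = 0.162162.
d = −0.5·ln(0.729730) − 0.25·ln(0.675676) = −0.5·(-0.315081) − 0.25·(-0.392042) = 0.2556.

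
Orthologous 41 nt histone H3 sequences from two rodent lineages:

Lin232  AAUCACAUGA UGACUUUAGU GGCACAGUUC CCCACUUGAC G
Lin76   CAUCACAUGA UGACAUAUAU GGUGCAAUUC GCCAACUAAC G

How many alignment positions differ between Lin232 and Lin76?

Differing sites — 1:A/C; 15:U/A; 17:U/A; 18:A/U; 19:G/A; 23:C/U; 24:A/G; 27:G/A; 31:C/G; 35:C/A; 36:U/C; 38:G/A.
That gives 12 mismatches out of 41 aligned sites, so the Hamming distance is 12.

12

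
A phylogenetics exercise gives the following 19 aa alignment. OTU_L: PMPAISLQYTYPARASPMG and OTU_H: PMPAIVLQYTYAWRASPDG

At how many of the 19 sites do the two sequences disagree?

The sequences differ at positions 6 (S/V), 12 (P/A), 13 (A/W), 18 (M/D).
That gives 4 mismatches out of 19 aligned sites, so the Hamming distance is 4.

4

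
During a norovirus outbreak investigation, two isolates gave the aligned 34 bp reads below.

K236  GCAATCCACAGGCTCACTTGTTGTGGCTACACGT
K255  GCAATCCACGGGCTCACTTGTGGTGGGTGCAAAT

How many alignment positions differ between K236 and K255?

6

Differing sites — 10:A/G; 22:T/G; 27:C/G; 29:A/G; 32:C/A; 33:G/A.
That gives 6 mismatches out of 34 aligned sites, so the Hamming distance is 6.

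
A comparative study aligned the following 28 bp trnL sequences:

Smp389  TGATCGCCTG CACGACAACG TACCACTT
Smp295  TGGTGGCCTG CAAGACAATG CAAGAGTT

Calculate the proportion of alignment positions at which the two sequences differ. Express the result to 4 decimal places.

Mismatches occur at site 3 (A/G), site 5 (C/G), site 13 (C/A), site 19 (C/T), site 21 (T/C), site 23 (C/A), site 24 (C/G), site 26 (C/G).
There are 8 differences over 28 sites, so p = 8/28 = 0.2857.

0.2857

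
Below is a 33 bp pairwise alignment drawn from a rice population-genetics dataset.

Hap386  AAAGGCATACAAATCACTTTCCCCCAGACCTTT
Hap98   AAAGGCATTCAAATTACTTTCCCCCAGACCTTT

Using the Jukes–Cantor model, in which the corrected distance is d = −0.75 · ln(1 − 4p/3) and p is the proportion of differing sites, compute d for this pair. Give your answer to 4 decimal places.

0.0632

The sequences differ at positions 9 (A/T), 15 (C/T).
p = 2/33 = 0.060606.
d = −0.75 · ln(1 − (4/3)·0.060606) = −0.75 · ln(0.919192) = −0.75 · (-0.084260) = 0.0632.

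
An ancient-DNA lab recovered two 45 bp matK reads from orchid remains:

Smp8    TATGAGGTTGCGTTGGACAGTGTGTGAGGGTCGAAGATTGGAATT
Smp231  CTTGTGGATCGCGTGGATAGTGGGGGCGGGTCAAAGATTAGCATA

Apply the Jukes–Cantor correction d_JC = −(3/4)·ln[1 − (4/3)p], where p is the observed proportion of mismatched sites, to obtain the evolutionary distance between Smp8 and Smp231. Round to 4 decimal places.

0.4819

Differing sites — 1:T/C; 2:A/T; 5:A/T; 8:T/A; 10:G/C; 11:C/G; 12:G/C; 13:T/G; 18:C/T; 23:T/G; 25:T/G; 27:A/C; 33:G/A; 40:G/A; 42:A/C; 45:T/A.
p = 16/45 = 0.355556.
d = −0.75 · ln(1 − (4/3)·0.355556) = −0.75 · ln(0.525925) = −0.75 · (-0.642597) = 0.4819.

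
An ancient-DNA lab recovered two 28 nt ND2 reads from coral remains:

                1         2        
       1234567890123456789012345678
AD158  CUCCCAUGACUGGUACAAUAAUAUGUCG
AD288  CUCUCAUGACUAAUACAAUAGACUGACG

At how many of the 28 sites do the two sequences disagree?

7

Differing sites — 4:C/U; 12:G/A; 13:G/A; 21:A/G; 22:U/A; 23:A/C; 26:U/A.
That gives 7 mismatches out of 28 aligned sites, so the Hamming distance is 7.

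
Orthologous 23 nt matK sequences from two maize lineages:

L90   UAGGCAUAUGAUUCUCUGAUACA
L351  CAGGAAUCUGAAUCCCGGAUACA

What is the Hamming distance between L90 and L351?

6

Differing sites — 1:U/C; 5:C/A; 8:A/C; 12:U/A; 15:U/C; 17:U/G.
That gives 6 mismatches out of 23 aligned sites, so the Hamming distance is 6.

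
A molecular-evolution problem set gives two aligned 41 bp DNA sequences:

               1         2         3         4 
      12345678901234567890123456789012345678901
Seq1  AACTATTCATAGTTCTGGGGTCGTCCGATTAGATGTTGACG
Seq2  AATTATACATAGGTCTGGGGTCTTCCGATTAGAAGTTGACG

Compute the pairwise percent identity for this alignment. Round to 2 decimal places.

87.80%

The sequences differ at positions 3 (C/T), 7 (T/A), 13 (T/G), 23 (G/T), 34 (T/A).
36 of the 41 sites match, so the percent identity is 36/41 × 100 = 87.80%.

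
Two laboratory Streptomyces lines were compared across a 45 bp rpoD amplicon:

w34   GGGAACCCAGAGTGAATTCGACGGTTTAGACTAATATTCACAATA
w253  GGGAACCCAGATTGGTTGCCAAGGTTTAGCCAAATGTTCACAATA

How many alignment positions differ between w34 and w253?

9

Mismatches occur at site 12 (G/T), site 15 (A/G), site 16 (A/T), site 18 (T/G), site 20 (G/C), site 22 (C/A), site 30 (A/C), site 32 (T/A), site 36 (A/G).
That gives 9 mismatches out of 45 aligned sites, so the Hamming distance is 9.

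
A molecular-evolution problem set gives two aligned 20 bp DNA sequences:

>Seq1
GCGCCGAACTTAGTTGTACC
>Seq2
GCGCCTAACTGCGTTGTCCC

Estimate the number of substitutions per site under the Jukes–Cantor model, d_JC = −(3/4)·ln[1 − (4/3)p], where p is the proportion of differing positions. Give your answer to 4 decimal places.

0.2326

Mismatches occur at site 6 (G→T), site 11 (T→G), site 12 (A→C), site 18 (A→C).
p = 4/20 = 0.200000.
d = −0.75 · ln(1 − (4/3)·0.200000) = −0.75 · ln(0.733333) = −0.75 · (-0.310155) = 0.2326.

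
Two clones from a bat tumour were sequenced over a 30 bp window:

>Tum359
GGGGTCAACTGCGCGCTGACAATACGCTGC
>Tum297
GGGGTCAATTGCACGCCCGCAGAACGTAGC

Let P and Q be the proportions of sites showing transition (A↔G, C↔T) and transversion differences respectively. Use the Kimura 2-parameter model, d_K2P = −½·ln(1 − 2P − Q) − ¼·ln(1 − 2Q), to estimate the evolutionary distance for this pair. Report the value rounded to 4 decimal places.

The sequences differ at positions 9 (C/T, transition), 13 (G/A, transition), 17 (T/C, transition), 18 (G/C, transversion), 19 (A/G, transition), 22 (A/G, transition), 23 (T/A, transversion), 27 (C/T, transition), 28 (T/A, transversion).
Of the 9 differences, 6 transitions and 3 transversions over 30 sites: P = 6/30 = 0.200000, Q = 3/30 = 0.100000.
d = −0.5·ln(0.500000) − 0.25·ln(0.800000) = −0.5·(-0.693147) − 0.25·(-0.223144) = 0.4024.

0.4024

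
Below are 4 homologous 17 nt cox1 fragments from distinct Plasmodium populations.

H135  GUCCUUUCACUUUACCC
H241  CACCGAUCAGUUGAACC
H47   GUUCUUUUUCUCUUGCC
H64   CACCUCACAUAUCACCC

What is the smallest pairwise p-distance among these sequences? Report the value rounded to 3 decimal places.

0.353

Pairwise Hamming distances:
  H135 vs H241: 7
  H135 vs H47: 6
  H135 vs H64: 7
  H241 vs H47: 12
  H241 vs H64: 7
  H47 vs H64: 13
The smallest is 6 mismatches, between H135 and H47; p = 6/17 = 0.353.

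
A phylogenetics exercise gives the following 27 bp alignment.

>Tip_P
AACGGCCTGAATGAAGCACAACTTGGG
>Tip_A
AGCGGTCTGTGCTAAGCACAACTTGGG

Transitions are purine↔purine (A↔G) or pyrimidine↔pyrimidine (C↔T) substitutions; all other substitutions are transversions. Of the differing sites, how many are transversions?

Differing sites — 2:A/G (Ti); 6:C/T (Ti); 10:A/T (Tv); 11:A/G (Ti); 12:T/C (Ti); 13:G/T (Tv).
Of the 6 differences, 4 transitions and 2 transversions, so the answer is 2.

2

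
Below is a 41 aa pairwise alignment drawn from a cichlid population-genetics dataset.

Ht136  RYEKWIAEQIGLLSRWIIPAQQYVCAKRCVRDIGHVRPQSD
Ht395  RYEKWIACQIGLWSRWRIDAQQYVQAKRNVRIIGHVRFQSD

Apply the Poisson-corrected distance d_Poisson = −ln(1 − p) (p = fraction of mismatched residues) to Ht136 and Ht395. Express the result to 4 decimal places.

0.2171

The sequences differ at positions 8 (E/C), 13 (L/W), 17 (I/R), 19 (P/D), 25 (C/Q), 29 (C/N), 32 (D/I), 38 (P/F).
p = 8/41 = 0.195122.
d = −ln(1 − 0.195122) = −ln(0.804878) = 0.2171.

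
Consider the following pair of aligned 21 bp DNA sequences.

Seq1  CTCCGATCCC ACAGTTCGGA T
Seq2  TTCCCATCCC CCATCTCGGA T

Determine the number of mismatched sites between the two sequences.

5

Mismatches occur at site 1 (C↔T), site 5 (G↔C), site 11 (A↔C), site 14 (G↔T), site 15 (T↔C).
That gives 5 mismatches out of 21 aligned sites, so the Hamming distance is 5.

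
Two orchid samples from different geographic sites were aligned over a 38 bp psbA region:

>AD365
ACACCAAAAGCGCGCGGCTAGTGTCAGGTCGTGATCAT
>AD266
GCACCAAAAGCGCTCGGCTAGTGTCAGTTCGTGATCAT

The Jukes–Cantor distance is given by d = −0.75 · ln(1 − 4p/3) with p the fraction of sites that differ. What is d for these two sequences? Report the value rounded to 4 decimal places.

0.0834

Differing sites — 1:A/G; 14:G/T; 28:G/T.
p = 3/38 = 0.078947.
d = −0.75 · ln(1 − (4/3)·0.078947) = −0.75 · ln(0.894737) = −0.75 · (-0.111225) = 0.0834.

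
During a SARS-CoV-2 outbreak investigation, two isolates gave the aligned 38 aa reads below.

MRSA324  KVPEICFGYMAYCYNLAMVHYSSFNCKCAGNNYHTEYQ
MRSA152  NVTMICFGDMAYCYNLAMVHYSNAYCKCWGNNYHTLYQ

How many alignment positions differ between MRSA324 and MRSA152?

9

Mismatches occur at site 1 (K/N), site 3 (P/T), site 4 (E/M), site 9 (Y/D), site 23 (S/N), site 24 (F/A), site 25 (N/Y), site 29 (A/W), site 36 (E/L).
That gives 9 mismatches out of 38 aligned sites, so the Hamming distance is 9.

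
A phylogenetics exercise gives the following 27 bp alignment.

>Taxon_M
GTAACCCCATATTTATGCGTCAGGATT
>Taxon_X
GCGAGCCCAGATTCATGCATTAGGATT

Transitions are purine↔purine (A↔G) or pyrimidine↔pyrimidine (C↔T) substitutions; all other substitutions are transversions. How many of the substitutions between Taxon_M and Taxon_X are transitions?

The sequences differ at positions 2 (T/C, transition), 3 (A/G, transition), 5 (C/G, transversion), 10 (T/G, transversion), 14 (T/C, transition), 19 (G/A, transition), 21 (C/T, transition).
Of the 7 differences, 5 transitions and 2 transversions, so the answer is 5.

5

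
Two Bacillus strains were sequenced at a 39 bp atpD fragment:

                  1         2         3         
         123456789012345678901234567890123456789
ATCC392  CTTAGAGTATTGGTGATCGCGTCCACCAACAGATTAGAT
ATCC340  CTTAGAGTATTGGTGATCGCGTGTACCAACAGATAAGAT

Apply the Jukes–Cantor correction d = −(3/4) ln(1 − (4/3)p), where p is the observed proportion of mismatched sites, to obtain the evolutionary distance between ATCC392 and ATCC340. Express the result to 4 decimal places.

0.0812

Differing sites — 23:C/G; 24:C/T; 35:T/A.
p = 3/39 = 0.076923.
d = −0.75 · ln(1 − (4/3)·0.076923) = −0.75 · ln(0.897436) = −0.75 · (-0.108213) = 0.0812.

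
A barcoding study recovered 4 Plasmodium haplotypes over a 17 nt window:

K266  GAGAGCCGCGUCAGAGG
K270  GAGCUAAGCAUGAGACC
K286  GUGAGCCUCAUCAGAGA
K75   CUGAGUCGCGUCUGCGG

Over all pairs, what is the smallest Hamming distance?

4

Pairwise Hamming distances:
  K266 vs K270: 8
  K266 vs K286: 4
  K266 vs K75: 5
  K270 vs K286: 9
  K270 vs K75: 12
  K286 vs K75: 7
The smallest is 4, between K266 and K286.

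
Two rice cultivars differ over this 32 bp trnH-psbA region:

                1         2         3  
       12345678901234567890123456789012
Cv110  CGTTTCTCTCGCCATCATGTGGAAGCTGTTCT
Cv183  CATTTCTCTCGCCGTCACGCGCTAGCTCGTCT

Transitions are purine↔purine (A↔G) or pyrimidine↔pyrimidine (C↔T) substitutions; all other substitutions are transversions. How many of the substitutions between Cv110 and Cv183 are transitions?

4

The sequences differ at positions 2 (G/A, transition), 14 (A/G, transition), 18 (T/C, transition), 20 (T/C, transition), 22 (G/C, transversion), 23 (A/T, transversion), 28 (G/C, transversion), 29 (T/G, transversion).
Of the 8 differences, 4 transitions and 4 transversions, so the answer is 4.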